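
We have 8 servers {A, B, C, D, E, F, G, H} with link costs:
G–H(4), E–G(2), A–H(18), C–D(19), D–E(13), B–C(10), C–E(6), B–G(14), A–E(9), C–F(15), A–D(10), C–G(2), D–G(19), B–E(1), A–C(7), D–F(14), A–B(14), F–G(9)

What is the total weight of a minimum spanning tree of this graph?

Kruskal: consider edges lightest-first.
B–E (1): add — endpoints in different components.
C–G (2): add — endpoints in different components.
E–G (2): add — endpoints in different components.
G–H (4): add — endpoints in different components.
C–E (6): skip — C and E already connected.
A–C (7): add — endpoints in different components.
A–E (9): skip — A and E already connected.
F–G (9): add — endpoints in different components.
A–D (10): add — endpoints in different components.
MST edges: B–E, C–G, E–G, G–H, A–C, F–G, A–D; total weight 1+2+2+4+7+9+10 = 35.

35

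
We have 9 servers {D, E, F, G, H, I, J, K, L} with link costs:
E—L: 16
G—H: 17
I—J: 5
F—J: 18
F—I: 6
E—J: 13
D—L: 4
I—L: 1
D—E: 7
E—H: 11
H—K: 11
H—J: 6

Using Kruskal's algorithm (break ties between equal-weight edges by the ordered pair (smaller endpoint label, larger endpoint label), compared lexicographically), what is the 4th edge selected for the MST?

F-I

Kruskal: consider edges lightest-first.
I—L (1): add — endpoints in different components.
D—L (4): add — endpoints in different components.
I—J (5): add — endpoints in different components.
F—I (6): add — endpoints in different components.
H—J (6): add — endpoints in different components.
D—E (7): add — endpoints in different components.
E—H (11): skip — E and H already connected.
H—K (11): add — endpoints in different components.
E—J (13): skip — E and J already connected.
E—L (16): skip — E and L already connected.
G—H (17): add — endpoints in different components.
The 4th edge added is F—I.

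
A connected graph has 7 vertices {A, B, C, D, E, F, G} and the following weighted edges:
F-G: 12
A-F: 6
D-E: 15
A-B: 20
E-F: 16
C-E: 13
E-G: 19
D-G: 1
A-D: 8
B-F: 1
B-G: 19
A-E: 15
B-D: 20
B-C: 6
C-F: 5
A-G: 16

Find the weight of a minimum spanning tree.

Prim, starting at A.
Step 1: cheapest edge leaving the tree is A-F (6); add F.
Step 2: cheapest edge leaving the tree is B-F (1); add B.
Step 3: cheapest edge leaving the tree is C-F (5); add C.
Step 4: cheapest edge leaving the tree is A-D (8); add D.
Step 5: cheapest edge leaving the tree is D-G (1); add G.
Step 6: cheapest edge leaving the tree is C-E (13); add E.
MST edges: A-F, B-F, C-F, A-D, D-G, C-E; total weight 6+1+5+8+1+13 = 34.

34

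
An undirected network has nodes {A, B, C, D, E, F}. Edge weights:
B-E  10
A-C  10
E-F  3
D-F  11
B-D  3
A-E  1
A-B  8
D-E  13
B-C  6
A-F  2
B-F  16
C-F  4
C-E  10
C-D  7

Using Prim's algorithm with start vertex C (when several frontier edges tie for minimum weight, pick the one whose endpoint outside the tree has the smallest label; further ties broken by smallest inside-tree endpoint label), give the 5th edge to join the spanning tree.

Grow the tree from C using Prim:
Step 1: cheapest edge leaving the tree is C-F (4); add F.
Step 2: cheapest edge leaving the tree is A-F (2); add A.
Step 3: cheapest edge leaving the tree is A-E (1); add E.
Step 4: cheapest edge leaving the tree is B-C (6); add B.
Step 5: cheapest edge leaving the tree is B-D (3); add D.
The 5th edge added is B-D.

B-D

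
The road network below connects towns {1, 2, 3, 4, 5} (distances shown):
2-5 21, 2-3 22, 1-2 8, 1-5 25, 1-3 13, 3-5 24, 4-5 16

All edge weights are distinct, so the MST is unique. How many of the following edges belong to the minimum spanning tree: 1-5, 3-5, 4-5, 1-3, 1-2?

Kruskal's algorithm — process edges by increasing weight (ties by edge label):
1-2 (8): add. Components now {1,2} {3} {4} {5}
1-3 (13): add. Components now {1,2,3} {4} {5}
4-5 (16): add. Components now {1,2,3} {4,5}
2-5 (21): add. Components now {1,2,3,4,5}
MST edge set: {1-2, 1-3, 4-5, 2-5}.
Of the listed edges, {4-5, 1-3, 1-2} are in the MST → 3.

3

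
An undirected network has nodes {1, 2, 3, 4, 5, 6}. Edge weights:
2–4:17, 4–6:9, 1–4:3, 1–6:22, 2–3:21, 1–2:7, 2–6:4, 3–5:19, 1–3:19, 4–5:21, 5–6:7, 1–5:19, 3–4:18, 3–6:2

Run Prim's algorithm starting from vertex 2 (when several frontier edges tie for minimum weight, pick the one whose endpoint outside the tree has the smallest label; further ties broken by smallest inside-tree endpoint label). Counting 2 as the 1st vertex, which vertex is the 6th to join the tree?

Prim's algorithm from 2:
Step 1: frontier [2–6 4, 1–2 7, 2–4 17, 2–3 21] → take 2–6 (4); add 6.
Step 2: frontier [1–2 7, 2–4 17, 2–3 21, 3–6 2, 5–6 7, 4–6 9, 1–6 22] → take 3–6 (2); add 3.
Step 3: frontier [1–2 7, 2–4 17, 3–4 18, 1–3 19, 3–5 19, 5–6 7, 4–6 9, 1–6 22] → take 1–2 (7); add 1.
Step 4: frontier [1–4 3, 1–5 19, 2–4 17, 3–4 18, 3–5 19, 5–6 7, 4–6 9] → take 1–4 (3); add 4.
Step 5: frontier [1–5 19, 3–5 19, 4–5 21, 5–6 7] → take 5–6 (7); add 5.
Vertex order: 2, 6, 3, 1, 4, 5. The 6th vertex is 5.

5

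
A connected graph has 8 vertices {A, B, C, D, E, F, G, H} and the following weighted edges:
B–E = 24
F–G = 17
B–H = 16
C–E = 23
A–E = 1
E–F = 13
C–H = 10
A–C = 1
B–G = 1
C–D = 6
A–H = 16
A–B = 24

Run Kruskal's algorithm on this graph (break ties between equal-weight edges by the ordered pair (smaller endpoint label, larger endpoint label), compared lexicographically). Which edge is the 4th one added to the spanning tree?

C-D

Sort edges by weight, then run Kruskal:
A–C (1): add — endpoints in different components.
A–E (1): add — endpoints in different components.
B–G (1): add — endpoints in different components.
C–D (6): add — endpoints in different components.
C–H (10): add — endpoints in different components.
E–F (13): add — endpoints in different components.
A–H (16): skip — A and H already connected.
B–H (16): add — endpoints in different components.
The 4th edge added is C–D.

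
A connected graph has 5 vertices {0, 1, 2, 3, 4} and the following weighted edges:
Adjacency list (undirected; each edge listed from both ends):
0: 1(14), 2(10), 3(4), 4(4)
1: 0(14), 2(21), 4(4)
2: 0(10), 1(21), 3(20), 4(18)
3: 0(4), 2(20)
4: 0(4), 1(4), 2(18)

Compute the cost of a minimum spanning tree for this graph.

22

Kruskal: consider edges lightest-first.
0-3 (4): add. Components now {0,3} {1} {2} {4}
0-4 (4): add. Components now {0,3,4} {1} {2}
1-4 (4): add. Components now {0,1,3,4} {2}
0-2 (10): add. Components now {0,1,2,3,4}
MST edges: 0-3, 0-4, 1-4, 0-2; total weight 4+4+4+10 = 22.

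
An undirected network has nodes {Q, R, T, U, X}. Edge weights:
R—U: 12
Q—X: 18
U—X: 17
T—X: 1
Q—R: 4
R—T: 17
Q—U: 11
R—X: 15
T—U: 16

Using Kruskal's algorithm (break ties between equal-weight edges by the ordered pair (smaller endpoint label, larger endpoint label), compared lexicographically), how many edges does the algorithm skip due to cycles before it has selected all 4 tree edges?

Kruskal: consider edges lightest-first.
T—X (1): add — endpoints in different components.
Q—R (4): add — endpoints in different components.
Q—U (11): add — endpoints in different components.
R—U (12): skip — U and R already connected.
R—X (15): add — endpoints in different components.
Edges rejected before the tree was complete: 1.

1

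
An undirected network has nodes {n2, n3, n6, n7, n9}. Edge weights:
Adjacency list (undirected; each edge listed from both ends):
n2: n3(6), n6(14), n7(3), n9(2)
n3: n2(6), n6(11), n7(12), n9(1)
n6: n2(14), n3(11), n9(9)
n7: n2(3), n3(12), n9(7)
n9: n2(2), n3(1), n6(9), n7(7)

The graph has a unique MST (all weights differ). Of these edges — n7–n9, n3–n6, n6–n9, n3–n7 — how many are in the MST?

Sort edges by weight, then run Kruskal:
n3–n9 (1): add — endpoints in different components.
n2–n9 (2): add — endpoints in different components.
n2–n7 (3): add — endpoints in different components.
n2–n3 (6): skip — n3 and n2 already connected.
n7–n9 (7): skip — n9 and n7 already connected.
n6–n9 (9): add — endpoints in different components.
MST edge set: {n3–n9, n2–n9, n2–n7, n6–n9}.
Of the listed edges, {n6–n9} are in the MST → 1.

1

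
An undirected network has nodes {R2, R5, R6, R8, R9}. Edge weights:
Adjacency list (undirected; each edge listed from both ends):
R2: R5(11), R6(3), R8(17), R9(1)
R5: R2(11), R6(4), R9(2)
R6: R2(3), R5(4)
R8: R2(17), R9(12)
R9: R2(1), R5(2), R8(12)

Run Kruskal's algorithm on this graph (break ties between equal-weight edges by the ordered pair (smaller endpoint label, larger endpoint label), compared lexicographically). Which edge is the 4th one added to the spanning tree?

R8-R9

Sort edges by weight, then run Kruskal:
R2—R9 (1): add — endpoints in different components.
R5—R9 (2): add — endpoints in different components.
R2—R6 (3): add — endpoints in different components.
R5—R6 (4): skip — R5 and R6 already connected.
R2—R5 (11): skip — R2 and R5 already connected.
R8—R9 (12): add — endpoints in different components.
The 4th edge added is R8—R9.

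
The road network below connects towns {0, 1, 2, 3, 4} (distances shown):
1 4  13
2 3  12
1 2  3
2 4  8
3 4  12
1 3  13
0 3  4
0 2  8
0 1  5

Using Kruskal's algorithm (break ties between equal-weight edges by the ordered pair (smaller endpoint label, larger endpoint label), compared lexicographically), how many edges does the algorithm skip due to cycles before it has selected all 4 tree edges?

Kruskal: consider edges lightest-first.
1 2 (3): add. Components now {0} {1,2} {3} {4}
0 3 (4): add. Components now {0,3} {1,2} {4}
0 1 (5): add. Components now {0,1,2,3} {4}
0 2 (8): skip — 0 and 2 already connected.
2 4 (8): add. Components now {0,1,2,3,4}
Edges rejected before the tree was complete: 1.

1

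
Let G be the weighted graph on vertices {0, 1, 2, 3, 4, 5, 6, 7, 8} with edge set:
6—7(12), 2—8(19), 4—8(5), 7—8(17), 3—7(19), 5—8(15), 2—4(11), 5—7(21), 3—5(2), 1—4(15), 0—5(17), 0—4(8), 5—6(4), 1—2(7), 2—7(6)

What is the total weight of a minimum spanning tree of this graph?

Sort edges by weight, then run Kruskal:
3—5 (2): add — endpoints in different components.
5—6 (4): add — endpoints in different components.
4—8 (5): add — endpoints in different components.
2—7 (6): add — endpoints in different components.
1—2 (7): add — endpoints in different components.
0—4 (8): add — endpoints in different components.
2—4 (11): add — endpoints in different components.
6—7 (12): add — endpoints in different components.
MST edges: 3—5, 5—6, 4—8, 2—7, 1—2, 0—4, 2—4, 6—7; total weight 2+4+5+6+7+8+11+12 = 55.

55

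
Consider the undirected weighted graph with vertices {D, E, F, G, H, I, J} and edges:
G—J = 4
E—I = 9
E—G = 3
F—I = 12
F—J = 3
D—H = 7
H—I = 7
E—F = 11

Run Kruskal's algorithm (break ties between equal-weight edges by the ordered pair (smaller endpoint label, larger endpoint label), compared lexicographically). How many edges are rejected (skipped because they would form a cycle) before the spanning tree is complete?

Kruskal's algorithm — process edges by increasing weight (ties by edge label):
E—G (3): add. Components now {D} {E,G} {F} {H} {I} {J}
F—J (3): add. Components now {D} {E,G} {F,J} {H} {I}
G—J (4): add. Components now {D} {E,F,G,J} {H} {I}
D—H (7): add. Components now {D,H} {E,F,G,J} {I}
H—I (7): add. Components now {D,H,I} {E,F,G,J}
E—I (9): add. Components now {D,E,F,G,H,I,J}
Edges rejected before the tree was complete: 0.

0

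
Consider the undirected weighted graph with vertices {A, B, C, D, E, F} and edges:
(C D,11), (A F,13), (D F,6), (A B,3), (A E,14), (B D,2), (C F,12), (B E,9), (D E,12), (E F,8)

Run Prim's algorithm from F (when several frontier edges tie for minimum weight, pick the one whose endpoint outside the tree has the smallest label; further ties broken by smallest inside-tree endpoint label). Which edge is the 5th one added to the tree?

C-D

Grow the tree from F using Prim:
Step 1: frontier [D F 6, E F 8, C F 12, A F 13] → take D F (6); add D.
Step 2: frontier [B D 2, C D 11, D E 12, E F 8, C F 12, A F 13] → take B D (2); add B.
Step 3: frontier [A B 3, B E 9, C D 11, D E 12, E F 8, C F 12, A F 13] → take A B (3); add A.
Step 4: frontier [A E 14, B E 9, C D 11, D E 12, E F 8, C F 12] → take E F (8); add E.
Step 5: frontier [C D 11, C F 12] → take C D (11); add C.
The 5th edge added is C D.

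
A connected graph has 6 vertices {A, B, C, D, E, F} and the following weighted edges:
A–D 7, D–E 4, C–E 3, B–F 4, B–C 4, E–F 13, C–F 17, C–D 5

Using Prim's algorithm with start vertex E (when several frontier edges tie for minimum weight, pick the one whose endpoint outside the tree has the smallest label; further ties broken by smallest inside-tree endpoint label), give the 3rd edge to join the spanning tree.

Prim, starting at E.
Step 1: cheapest edge leaving the tree is C–E (3); add C.
Step 2: cheapest edge leaving the tree is B–C (4); add B.
Step 3: cheapest edge leaving the tree is D–E (4); add D.
Step 4: cheapest edge leaving the tree is B–F (4); add F.
Step 5: cheapest edge leaving the tree is A–D (7); add A.
The 3rd edge added is D–E.

D-E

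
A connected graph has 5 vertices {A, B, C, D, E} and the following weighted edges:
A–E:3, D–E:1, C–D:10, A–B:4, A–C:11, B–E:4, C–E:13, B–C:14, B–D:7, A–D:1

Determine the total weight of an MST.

Sort edges by weight, then run Kruskal:
A–D (1): add. Components now {A,D} {B} {C} {E}
D–E (1): add. Components now {A,D,E} {B} {C}
A–E (3): skip — A and E already connected.
A–B (4): add. Components now {A,B,D,E} {C}
B–E (4): skip — B and E already connected.
B–D (7): skip — B and D already connected.
C–D (10): add. Components now {A,B,C,D,E}
MST edges: A–D, D–E, A–B, C–D; total weight 1+1+4+10 = 16.

16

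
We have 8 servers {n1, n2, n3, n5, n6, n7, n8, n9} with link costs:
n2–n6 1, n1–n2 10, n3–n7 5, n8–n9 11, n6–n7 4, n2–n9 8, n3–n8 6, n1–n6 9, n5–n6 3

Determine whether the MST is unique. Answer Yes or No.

Yes

Kruskal's algorithm — process edges by increasing weight (ties by edge label):
n2–n6 (1): add — endpoints in different components.
n5–n6 (3): add — endpoints in different components.
n6–n7 (4): add — endpoints in different components.
n3–n7 (5): add — endpoints in different components.
n3–n8 (6): add — endpoints in different components.
n2–n9 (8): add — endpoints in different components.
n1–n6 (9): add — endpoints in different components.
Every non-tree edge has weight strictly greater than the heaviest edge on the tree path between its endpoints, so the MST is unique.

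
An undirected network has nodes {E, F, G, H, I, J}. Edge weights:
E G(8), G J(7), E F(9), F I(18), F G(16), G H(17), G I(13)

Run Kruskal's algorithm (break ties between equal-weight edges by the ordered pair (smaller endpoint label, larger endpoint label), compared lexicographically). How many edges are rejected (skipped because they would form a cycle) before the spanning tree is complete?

Sort edges by weight, then run Kruskal:
G J (7): add. Components now {E} {F} {G,J} {H} {I}
E G (8): add. Components now {E,G,J} {F} {H} {I}
E F (9): add. Components now {E,F,G,J} {H} {I}
G I (13): add. Components now {E,F,G,I,J} {H}
F G (16): skip — F and G already connected.
G H (17): add. Components now {E,F,G,H,I,J}
Edges rejected before the tree was complete: 1.

1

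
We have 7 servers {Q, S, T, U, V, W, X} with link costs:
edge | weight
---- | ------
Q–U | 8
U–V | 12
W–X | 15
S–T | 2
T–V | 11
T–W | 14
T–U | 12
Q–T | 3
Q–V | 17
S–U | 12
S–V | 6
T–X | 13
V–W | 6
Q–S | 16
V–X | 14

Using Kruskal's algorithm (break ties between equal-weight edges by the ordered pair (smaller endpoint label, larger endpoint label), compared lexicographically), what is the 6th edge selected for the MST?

T-X

Kruskal's algorithm — process edges by increasing weight (ties by edge label):
S–T (2): add. Components now {W} {U} {S,T} {Q} {X} {V}
Q–T (3): add. Components now {W} {U} {Q,S,T} {X} {V}
S–V (6): add. Components now {W} {U} {Q,S,T,V} {X}
V–W (6): add. Components now {Q,S,T,V,W} {U} {X}
Q–U (8): add. Components now {Q,S,T,U,V,W} {X}
T–V (11): skip — T and V already connected.
S–U (12): skip — U and S already connected.
T–U (12): skip — U and T already connected.
U–V (12): skip — U and V already connected.
T–X (13): add. Components now {Q,S,T,U,V,W,X}
The 6th edge added is T–X.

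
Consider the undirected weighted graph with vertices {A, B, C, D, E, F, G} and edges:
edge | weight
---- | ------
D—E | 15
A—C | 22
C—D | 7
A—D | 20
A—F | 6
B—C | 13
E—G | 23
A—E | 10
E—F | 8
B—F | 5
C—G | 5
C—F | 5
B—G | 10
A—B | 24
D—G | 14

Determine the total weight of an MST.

36

Sort edges by weight, then run Kruskal:
B—F (5): add — endpoints in different components.
C—F (5): add — endpoints in different components.
C—G (5): add — endpoints in different components.
A—F (6): add — endpoints in different components.
C—D (7): add — endpoints in different components.
E—F (8): add — endpoints in different components.
MST edges: B—F, C—F, C—G, A—F, C—D, E—F; total weight 5+5+5+6+7+8 = 36.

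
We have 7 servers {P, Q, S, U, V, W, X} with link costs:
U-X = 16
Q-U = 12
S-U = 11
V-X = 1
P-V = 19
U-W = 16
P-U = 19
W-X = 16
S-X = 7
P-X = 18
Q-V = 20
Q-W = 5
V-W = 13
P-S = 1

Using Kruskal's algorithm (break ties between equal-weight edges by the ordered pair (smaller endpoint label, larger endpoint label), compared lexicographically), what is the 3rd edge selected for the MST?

Q-W

Kruskal's algorithm — process edges by increasing weight (ties by edge label):
P-S (1): add. Components now {X} {W} {V} {Q} {U} {P,S}
V-X (1): add. Components now {V,X} {W} {Q} {U} {P,S}
Q-W (5): add. Components now {V,X} {Q,W} {U} {P,S}
S-X (7): add. Components now {P,S,V,X} {Q,W} {U}
S-U (11): add. Components now {P,S,U,V,X} {Q,W}
Q-U (12): add. Components now {P,Q,S,U,V,W,X}
The 3rd edge added is Q-W.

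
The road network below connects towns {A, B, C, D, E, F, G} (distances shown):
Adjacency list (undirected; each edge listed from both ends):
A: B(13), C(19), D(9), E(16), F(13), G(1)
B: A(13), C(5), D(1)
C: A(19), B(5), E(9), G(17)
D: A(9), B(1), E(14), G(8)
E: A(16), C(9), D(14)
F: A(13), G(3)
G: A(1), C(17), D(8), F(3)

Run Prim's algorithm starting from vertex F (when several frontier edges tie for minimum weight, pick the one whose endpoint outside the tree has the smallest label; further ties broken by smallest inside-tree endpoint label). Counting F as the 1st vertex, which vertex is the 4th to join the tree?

D

Prim, starting at F.
Step 1: cheapest edge leaving the tree is F—G (3); add G.
Step 2: cheapest edge leaving the tree is A—G (1); add A.
Step 3: cheapest edge leaving the tree is D—G (8); add D.
Step 4: cheapest edge leaving the tree is B—D (1); add B.
Step 5: cheapest edge leaving the tree is B—C (5); add C.
Step 6: cheapest edge leaving the tree is C—E (9); add E.
Vertex order: F, G, A, D, B, C, E. The 4th vertex is D.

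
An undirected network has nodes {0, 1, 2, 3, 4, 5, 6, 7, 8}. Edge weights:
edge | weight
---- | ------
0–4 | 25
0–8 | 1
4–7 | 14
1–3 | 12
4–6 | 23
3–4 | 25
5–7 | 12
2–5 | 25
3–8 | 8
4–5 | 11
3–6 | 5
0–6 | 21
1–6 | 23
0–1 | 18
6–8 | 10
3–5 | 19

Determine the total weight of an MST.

93

Sort edges by weight, then run Kruskal:
0–8 (1): add — endpoints in different components.
3–6 (5): add — endpoints in different components.
3–8 (8): add — endpoints in different components.
6–8 (10): skip — 6 and 8 already connected.
4–5 (11): add — endpoints in different components.
1–3 (12): add — endpoints in different components.
5–7 (12): add — endpoints in different components.
4–7 (14): skip — 4 and 7 already connected.
0–1 (18): skip — 0 and 1 already connected.
3–5 (19): add — endpoints in different components.
0–6 (21): skip — 0 and 6 already connected.
1–6 (23): skip — 1 and 6 already connected.
4–6 (23): skip — 4 and 6 already connected.
0–4 (25): skip — 0 and 4 already connected.
2–5 (25): add — endpoints in different components.
MST edges: 0–8, 3–6, 3–8, 4–5, 1–3, 5–7, 3–5, 2–5; total weight 1+5+8+11+12+12+19+25 = 93.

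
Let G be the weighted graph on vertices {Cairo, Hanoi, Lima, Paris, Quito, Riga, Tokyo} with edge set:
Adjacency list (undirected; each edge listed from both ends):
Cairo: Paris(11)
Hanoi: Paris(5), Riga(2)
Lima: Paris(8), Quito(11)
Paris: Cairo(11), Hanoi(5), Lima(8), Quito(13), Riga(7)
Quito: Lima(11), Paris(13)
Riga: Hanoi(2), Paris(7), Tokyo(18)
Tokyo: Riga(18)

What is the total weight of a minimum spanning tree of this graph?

Prim's algorithm from Hanoi:
Step 1: frontier [Hanoi-Riga 2, Hanoi-Paris 5] → take Hanoi-Riga (2); add Riga.
Step 2: frontier [Hanoi-Paris 5, Paris-Riga 7, Riga-Tokyo 18] → take Hanoi-Paris (5); add Paris.
Step 3: frontier [Lima-Paris 8, Cairo-Paris 11, Paris-Quito 13, Riga-Tokyo 18] → take Lima-Paris (8); add Lima.
Step 4: frontier [Lima-Quito 11, Cairo-Paris 11, Paris-Quito 13, Riga-Tokyo 18] → take Cairo-Paris (11); add Cairo.
Step 5: frontier [Lima-Quito 11, Paris-Quito 13, Riga-Tokyo 18] → take Lima-Quito (11); add Quito.
Step 6: frontier [Riga-Tokyo 18] → take Riga-Tokyo (18); add Tokyo.
MST edges: Hanoi-Riga, Hanoi-Paris, Lima-Paris, Cairo-Paris, Lima-Quito, Riga-Tokyo; total weight 2+5+8+11+11+18 = 55.

55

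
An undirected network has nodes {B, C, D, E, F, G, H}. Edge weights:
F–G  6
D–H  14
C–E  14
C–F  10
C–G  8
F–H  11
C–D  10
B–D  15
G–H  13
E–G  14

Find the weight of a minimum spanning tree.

64

Kruskal's algorithm — process edges by increasing weight (ties by edge label):
F–G (6): add — endpoints in different components.
C–G (8): add — endpoints in different components.
C–D (10): add — endpoints in different components.
C–F (10): skip — C and F already connected.
F–H (11): add — endpoints in different components.
G–H (13): skip — G and H already connected.
C–E (14): add — endpoints in different components.
D–H (14): skip — D and H already connected.
E–G (14): skip — E and G already connected.
B–D (15): add — endpoints in different components.
MST edges: F–G, C–G, C–D, F–H, C–E, B–D; total weight 6+8+10+11+14+15 = 64.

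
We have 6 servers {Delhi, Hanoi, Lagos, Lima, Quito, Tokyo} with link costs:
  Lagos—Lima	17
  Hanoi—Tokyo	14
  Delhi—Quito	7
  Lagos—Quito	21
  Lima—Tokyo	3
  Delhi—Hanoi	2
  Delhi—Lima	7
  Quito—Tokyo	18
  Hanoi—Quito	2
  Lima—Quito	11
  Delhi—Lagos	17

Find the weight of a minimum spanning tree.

Kruskal's algorithm — process edges by increasing weight (ties by edge label):
Delhi—Hanoi (2): add. Components now {Delhi,Hanoi} {Lima} {Lagos} {Quito} {Tokyo}
Hanoi—Quito (2): add. Components now {Delhi,Hanoi,Quito} {Lima} {Lagos} {Tokyo}
Lima—Tokyo (3): add. Components now {Delhi,Hanoi,Quito} {Lima,Tokyo} {Lagos}
Delhi—Lima (7): add. Components now {Delhi,Hanoi,Lima,Quito,Tokyo} {Lagos}
Delhi—Quito (7): skip — Delhi and Quito already connected.
Lima—Quito (11): skip — Lima and Quito already connected.
Hanoi—Tokyo (14): skip — Hanoi and Tokyo already connected.
Delhi—Lagos (17): add. Components now {Delhi,Hanoi,Lagos,Lima,Quito,Tokyo}
MST edges: Delhi—Hanoi, Hanoi—Quito, Lima—Tokyo, Delhi—Lima, Delhi—Lagos; total weight 2+2+3+7+17 = 31.

31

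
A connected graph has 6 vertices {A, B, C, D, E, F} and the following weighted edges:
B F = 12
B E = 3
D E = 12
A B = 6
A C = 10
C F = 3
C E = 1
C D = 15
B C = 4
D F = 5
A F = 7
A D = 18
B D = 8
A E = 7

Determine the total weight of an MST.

18

Prim, starting at F.
Step 1: cheapest edge leaving the tree is C F (3); add C.
Step 2: cheapest edge leaving the tree is C E (1); add E.
Step 3: cheapest edge leaving the tree is B E (3); add B.
Step 4: cheapest edge leaving the tree is D F (5); add D.
Step 5: cheapest edge leaving the tree is A B (6); add A.
MST edges: C F, C E, B E, D F, A B; total weight 3+1+3+5+6 = 18.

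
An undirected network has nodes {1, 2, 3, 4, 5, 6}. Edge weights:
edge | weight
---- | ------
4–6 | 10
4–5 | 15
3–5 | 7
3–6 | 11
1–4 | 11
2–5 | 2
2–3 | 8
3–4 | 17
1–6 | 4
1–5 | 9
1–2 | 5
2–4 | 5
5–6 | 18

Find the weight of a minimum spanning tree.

Prim, starting at 3.
Step 1: cheapest edge leaving the tree is 3–5 (7); add 5.
Step 2: cheapest edge leaving the tree is 2–5 (2); add 2.
Step 3: cheapest edge leaving the tree is 1–2 (5); add 1.
Step 4: cheapest edge leaving the tree is 1–6 (4); add 6.
Step 5: cheapest edge leaving the tree is 2–4 (5); add 4.
MST edges: 3–5, 2–5, 1–2, 1–6, 2–4; total weight 7+2+5+4+5 = 23.

23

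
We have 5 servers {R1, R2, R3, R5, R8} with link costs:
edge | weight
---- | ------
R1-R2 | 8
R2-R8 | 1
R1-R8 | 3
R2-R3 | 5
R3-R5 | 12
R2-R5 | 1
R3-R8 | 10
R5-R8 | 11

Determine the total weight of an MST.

Kruskal's algorithm — process edges by increasing weight (ties by edge label):
R2-R5 (1): add — endpoints in different components.
R2-R8 (1): add — endpoints in different components.
R1-R8 (3): add — endpoints in different components.
R2-R3 (5): add — endpoints in different components.
MST edges: R2-R5, R2-R8, R1-R8, R2-R3; total weight 1+1+3+5 = 10.

10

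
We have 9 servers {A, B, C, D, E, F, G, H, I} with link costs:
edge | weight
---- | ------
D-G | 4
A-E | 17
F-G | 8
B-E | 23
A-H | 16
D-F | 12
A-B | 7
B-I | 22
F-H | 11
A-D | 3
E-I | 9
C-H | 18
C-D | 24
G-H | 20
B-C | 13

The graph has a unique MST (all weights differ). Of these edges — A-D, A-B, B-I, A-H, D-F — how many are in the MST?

Kruskal: consider edges lightest-first.
A-D (3): add — endpoints in different components.
D-G (4): add — endpoints in different components.
A-B (7): add — endpoints in different components.
F-G (8): add — endpoints in different components.
E-I (9): add — endpoints in different components.
F-H (11): add — endpoints in different components.
D-F (12): skip — D and F already connected.
B-C (13): add — endpoints in different components.
A-H (16): skip — A and H already connected.
A-E (17): add — endpoints in different components.
MST edge set: {A-D, D-G, A-B, F-G, E-I, F-H, B-C, A-E}.
Of the listed edges, {A-D, A-B} are in the MST → 2.

2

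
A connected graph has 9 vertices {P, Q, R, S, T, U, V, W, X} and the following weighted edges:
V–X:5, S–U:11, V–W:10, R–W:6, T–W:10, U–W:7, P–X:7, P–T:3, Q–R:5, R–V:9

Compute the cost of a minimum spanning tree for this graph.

53

Sort edges by weight, then run Kruskal:
P–T (3): add — endpoints in different components.
Q–R (5): add — endpoints in different components.
V–X (5): add — endpoints in different components.
R–W (6): add — endpoints in different components.
P–X (7): add — endpoints in different components.
U–W (7): add — endpoints in different components.
R–V (9): add — endpoints in different components.
T–W (10): skip — T and W already connected.
V–W (10): skip — V and W already connected.
S–U (11): add — endpoints in different components.
MST edges: P–T, Q–R, V–X, R–W, P–X, U–W, R–V, S–U; total weight 3+5+5+6+7+7+9+11 = 53.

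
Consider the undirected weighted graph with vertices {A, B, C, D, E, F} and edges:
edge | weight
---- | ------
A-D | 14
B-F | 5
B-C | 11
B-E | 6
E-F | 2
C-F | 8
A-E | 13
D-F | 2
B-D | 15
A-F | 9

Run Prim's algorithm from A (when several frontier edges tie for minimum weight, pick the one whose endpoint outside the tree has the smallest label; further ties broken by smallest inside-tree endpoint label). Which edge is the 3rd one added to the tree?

Prim's algorithm from A:
Step 1: frontier [A-F 9, A-E 13, A-D 14] → take A-F (9); add F.
Step 2: frontier [A-E 13, A-D 14, D-F 2, E-F 2, B-F 5, C-F 8] → take D-F (2); add D.
Step 3: frontier [A-E 13, B-D 15, E-F 2, B-F 5, C-F 8] → take E-F (2); add E.
Step 4: frontier [B-D 15, B-E 6, B-F 5, C-F 8] → take B-F (5); add B.
Step 5: frontier [B-C 11, C-F 8] → take C-F (8); add C.
The 3rd edge added is E-F.

E-F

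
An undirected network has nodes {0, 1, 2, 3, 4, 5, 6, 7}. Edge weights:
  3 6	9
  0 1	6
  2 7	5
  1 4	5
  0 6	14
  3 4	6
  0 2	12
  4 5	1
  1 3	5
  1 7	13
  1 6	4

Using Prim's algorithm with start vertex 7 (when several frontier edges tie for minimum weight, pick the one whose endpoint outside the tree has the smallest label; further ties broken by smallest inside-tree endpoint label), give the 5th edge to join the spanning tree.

Grow the tree from 7 using Prim:
Step 1: cheapest edge leaving the tree is 2 7 (5); add 2.
Step 2: cheapest edge leaving the tree is 0 2 (12); add 0.
Step 3: cheapest edge leaving the tree is 0 1 (6); add 1.
Step 4: cheapest edge leaving the tree is 1 6 (4); add 6.
Step 5: cheapest edge leaving the tree is 1 3 (5); add 3.
Step 6: cheapest edge leaving the tree is 1 4 (5); add 4.
Step 7: cheapest edge leaving the tree is 4 5 (1); add 5.
The 5th edge added is 1 3.

1-3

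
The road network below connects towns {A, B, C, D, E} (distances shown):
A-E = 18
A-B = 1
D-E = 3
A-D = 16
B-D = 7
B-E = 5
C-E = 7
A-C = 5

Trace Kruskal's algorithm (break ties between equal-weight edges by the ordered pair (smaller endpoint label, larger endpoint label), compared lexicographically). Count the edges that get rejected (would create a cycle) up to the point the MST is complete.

0

Kruskal: consider edges lightest-first.
A-B (1): add. Components now {A,B} {C} {D} {E}
D-E (3): add. Components now {A,B} {C} {D,E}
A-C (5): add. Components now {A,B,C} {D,E}
B-E (5): add. Components now {A,B,C,D,E}
Edges rejected before the tree was complete: 0.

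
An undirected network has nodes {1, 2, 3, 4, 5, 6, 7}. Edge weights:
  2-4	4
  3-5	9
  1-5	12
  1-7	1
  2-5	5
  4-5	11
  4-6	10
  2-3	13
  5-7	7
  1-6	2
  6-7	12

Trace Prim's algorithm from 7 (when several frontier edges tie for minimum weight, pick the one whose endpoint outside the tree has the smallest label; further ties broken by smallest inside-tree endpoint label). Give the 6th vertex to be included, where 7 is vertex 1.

4

Grow the tree from 7 using Prim:
Step 1: frontier [1-7 1, 5-7 7, 6-7 12] → take 1-7 (1); add 1.
Step 2: frontier [1-6 2, 1-5 12, 5-7 7, 6-7 12] → take 1-6 (2); add 6.
Step 3: frontier [1-5 12, 4-6 10, 5-7 7] → take 5-7 (7); add 5.
Step 4: frontier [2-5 5, 3-5 9, 4-5 11, 4-6 10] → take 2-5 (5); add 2.
Step 5: frontier [2-4 4, 2-3 13, 3-5 9, 4-5 11, 4-6 10] → take 2-4 (4); add 4.
Step 6: frontier [2-3 13, 3-5 9] → take 3-5 (9); add 3.
Vertex order: 7, 1, 6, 5, 2, 4, 3. The 6th vertex is 4.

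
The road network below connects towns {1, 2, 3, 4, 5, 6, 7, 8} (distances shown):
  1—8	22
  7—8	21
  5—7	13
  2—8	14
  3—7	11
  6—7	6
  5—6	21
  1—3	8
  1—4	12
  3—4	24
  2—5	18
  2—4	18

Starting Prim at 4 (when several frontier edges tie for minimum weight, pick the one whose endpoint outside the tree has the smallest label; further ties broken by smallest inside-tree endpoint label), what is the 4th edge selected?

Grow the tree from 4 using Prim:
Step 1: frontier [1—4 12, 2—4 18, 3—4 24] → take 1—4 (12); add 1.
Step 2: frontier [1—3 8, 1—8 22, 2—4 18, 3—4 24] → take 1—3 (8); add 3.
Step 3: frontier [1—8 22, 3—7 11, 2—4 18] → take 3—7 (11); add 7.
Step 4: frontier [1—8 22, 2—4 18, 6—7 6, 5—7 13, 7—8 21] → take 6—7 (6); add 6.
Step 5: frontier [1—8 22, 2—4 18, 5—6 21, 5—7 13, 7—8 21] → take 5—7 (13); add 5.
Step 6: frontier [1—8 22, 2—4 18, 2—5 18, 7—8 21] → take 2—4 (18); add 2.
Step 7: frontier [1—8 22, 2—8 14, 7—8 21] → take 2—8 (14); add 8.
The 4th edge added is 6—7.

6-7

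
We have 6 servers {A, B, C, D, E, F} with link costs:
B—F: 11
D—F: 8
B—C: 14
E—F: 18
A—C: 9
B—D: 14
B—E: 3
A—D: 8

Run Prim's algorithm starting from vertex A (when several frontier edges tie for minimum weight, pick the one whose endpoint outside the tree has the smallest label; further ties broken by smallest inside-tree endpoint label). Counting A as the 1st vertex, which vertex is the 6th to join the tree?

E

Prim's algorithm from A:
Step 1: frontier [A—D 8, A—C 9] → take A—D (8); add D.
Step 2: frontier [A—C 9, D—F 8, B—D 14] → take D—F (8); add F.
Step 3: frontier [A—C 9, B—D 14, B—F 11, E—F 18] → take A—C (9); add C.
Step 4: frontier [B—C 14, B—D 14, B—F 11, E—F 18] → take B—F (11); add B.
Step 5: frontier [B—E 3, E—F 18] → take B—E (3); add E.
Vertex order: A, D, F, C, B, E. The 6th vertex is E.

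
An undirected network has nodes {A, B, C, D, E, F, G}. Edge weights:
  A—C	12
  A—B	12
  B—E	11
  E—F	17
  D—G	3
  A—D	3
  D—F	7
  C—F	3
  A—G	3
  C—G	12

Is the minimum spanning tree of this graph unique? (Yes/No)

No

Kruskal: consider edges lightest-first.
A—D (3): add. Components now {A,D} {B} {C} {E} {F} {G}
A—G (3): add. Components now {A,D,G} {B} {C} {E} {F}
C—F (3): add. Components now {A,D,G} {B} {C,F} {E}
D—G (3): skip — D and G already connected.
D—F (7): add. Components now {A,C,D,F,G} {B} {E}
B—E (11): add. Components now {A,C,D,F,G} {B,E}
A—B (12): add. Components now {A,B,C,D,E,F,G}
Non-tree edge D—G has weight 3, equal to the heaviest edge on its tree cycle — swapping gives another MST of the same weight. Not unique.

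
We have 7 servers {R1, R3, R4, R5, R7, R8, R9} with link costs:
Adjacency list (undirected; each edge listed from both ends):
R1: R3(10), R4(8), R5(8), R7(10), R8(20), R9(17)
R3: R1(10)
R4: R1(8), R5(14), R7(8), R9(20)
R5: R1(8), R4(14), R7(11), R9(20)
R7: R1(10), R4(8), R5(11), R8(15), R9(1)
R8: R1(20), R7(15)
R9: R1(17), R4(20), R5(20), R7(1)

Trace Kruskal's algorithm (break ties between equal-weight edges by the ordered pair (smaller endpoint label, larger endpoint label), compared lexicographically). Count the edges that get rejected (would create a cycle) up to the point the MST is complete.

Kruskal: consider edges lightest-first.
R7-R9 (1): add. Components now {R5} {R4} {R7,R9} {R8} {R3} {R1}
R1-R4 (8): add. Components now {R5} {R1,R4} {R7,R9} {R8} {R3}
R1-R5 (8): add. Components now {R1,R4,R5} {R7,R9} {R8} {R3}
R4-R7 (8): add. Components now {R1,R4,R5,R7,R9} {R8} {R3}
R1-R3 (10): add. Components now {R1,R3,R4,R5,R7,R9} {R8}
R1-R7 (10): skip — R7 and R1 already connected.
R5-R7 (11): skip — R5 and R7 already connected.
R4-R5 (14): skip — R5 and R4 already connected.
R7-R8 (15): add. Components now {R1,R3,R4,R5,R7,R8,R9}
Edges rejected before the tree was complete: 3.

3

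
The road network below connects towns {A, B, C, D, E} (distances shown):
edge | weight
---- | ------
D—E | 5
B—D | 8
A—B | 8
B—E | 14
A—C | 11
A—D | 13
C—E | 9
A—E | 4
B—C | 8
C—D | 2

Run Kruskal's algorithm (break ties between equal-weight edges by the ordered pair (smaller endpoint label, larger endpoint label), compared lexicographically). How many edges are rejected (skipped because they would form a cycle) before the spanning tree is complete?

0

Kruskal's algorithm — process edges by increasing weight (ties by edge label):
C—D (2): add. Components now {A} {B} {C,D} {E}
A—E (4): add. Components now {A,E} {B} {C,D}
D—E (5): add. Components now {A,C,D,E} {B}
A—B (8): add. Components now {A,B,C,D,E}
Edges rejected before the tree was complete: 0.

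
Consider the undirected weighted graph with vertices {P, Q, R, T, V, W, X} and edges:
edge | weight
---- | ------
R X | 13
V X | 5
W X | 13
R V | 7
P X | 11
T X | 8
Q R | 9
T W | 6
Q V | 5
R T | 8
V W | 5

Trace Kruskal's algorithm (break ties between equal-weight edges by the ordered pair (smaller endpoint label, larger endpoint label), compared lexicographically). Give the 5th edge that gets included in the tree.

Kruskal: consider edges lightest-first.
Q V (5): add — endpoints in different components.
V W (5): add — endpoints in different components.
V X (5): add — endpoints in different components.
T W (6): add — endpoints in different components.
R V (7): add — endpoints in different components.
R T (8): skip — R and T already connected.
T X (8): skip — X and T already connected.
Q R (9): skip — R and Q already connected.
P X (11): add — endpoints in different components.
The 5th edge added is R V.

R-V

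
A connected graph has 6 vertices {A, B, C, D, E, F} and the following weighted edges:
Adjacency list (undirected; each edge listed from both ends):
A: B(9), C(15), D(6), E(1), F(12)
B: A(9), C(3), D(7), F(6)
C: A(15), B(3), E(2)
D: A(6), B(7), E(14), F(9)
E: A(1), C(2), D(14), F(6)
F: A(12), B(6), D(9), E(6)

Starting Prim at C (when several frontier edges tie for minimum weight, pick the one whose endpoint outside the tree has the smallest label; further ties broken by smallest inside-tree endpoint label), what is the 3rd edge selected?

Grow the tree from C using Prim:
Step 1: cheapest edge leaving the tree is C–E (2); add E.
Step 2: cheapest edge leaving the tree is A–E (1); add A.
Step 3: cheapest edge leaving the tree is B–C (3); add B.
Step 4: cheapest edge leaving the tree is A–D (6); add D.
Step 5: cheapest edge leaving the tree is B–F (6); add F.
The 3rd edge added is B–C.

B-C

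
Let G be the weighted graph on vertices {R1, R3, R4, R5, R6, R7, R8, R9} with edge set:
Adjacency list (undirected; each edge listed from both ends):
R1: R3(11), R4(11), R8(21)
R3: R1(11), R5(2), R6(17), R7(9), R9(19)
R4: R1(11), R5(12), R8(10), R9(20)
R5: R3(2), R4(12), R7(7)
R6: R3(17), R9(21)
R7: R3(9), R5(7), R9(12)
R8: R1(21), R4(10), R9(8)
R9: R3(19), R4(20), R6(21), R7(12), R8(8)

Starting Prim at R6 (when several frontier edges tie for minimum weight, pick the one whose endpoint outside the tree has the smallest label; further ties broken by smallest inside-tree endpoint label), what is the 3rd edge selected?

Grow the tree from R6 using Prim:
Step 1: frontier [R3-R6 17, R6-R9 21] → take R3-R6 (17); add R3.
Step 2: frontier [R3-R5 2, R3-R7 9, R1-R3 11, R3-R9 19, R6-R9 21] → take R3-R5 (2); add R5.
Step 3: frontier [R3-R7 9, R1-R3 11, R3-R9 19, R5-R7 7, R4-R5 12, R6-R9 21] → take R5-R7 (7); add R7.
Step 4: frontier [R1-R3 11, R3-R9 19, R4-R5 12, R6-R9 21, R7-R9 12] → take R1-R3 (11); add R1.
Step 5: frontier [R1-R4 11, R1-R8 21, R3-R9 19, R4-R5 12, R6-R9 21, R7-R9 12] → take R1-R4 (11); add R4.
Step 6: frontier [R1-R8 21, R3-R9 19, R4-R8 10, R4-R9 20, R6-R9 21, R7-R9 12] → take R4-R8 (10); add R8.
Step 7: frontier [R3-R9 19, R4-R9 20, R6-R9 21, R7-R9 12, R8-R9 8] → take R8-R9 (8); add R9.
The 3rd edge added is R5-R7.

R5-R7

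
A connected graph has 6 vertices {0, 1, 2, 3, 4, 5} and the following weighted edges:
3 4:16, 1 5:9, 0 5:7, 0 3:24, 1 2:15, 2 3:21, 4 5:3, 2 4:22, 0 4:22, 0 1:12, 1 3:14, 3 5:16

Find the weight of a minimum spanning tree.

48

Kruskal: consider edges lightest-first.
4 5 (3): add. Components now {0} {1} {2} {3} {4,5}
0 5 (7): add. Components now {0,4,5} {1} {2} {3}
1 5 (9): add. Components now {0,1,4,5} {2} {3}
0 1 (12): skip — 0 and 1 already connected.
1 3 (14): add. Components now {0,1,3,4,5} {2}
1 2 (15): add. Components now {0,1,2,3,4,5}
MST edges: 4 5, 0 5, 1 5, 1 3, 1 2; total weight 3+7+9+14+15 = 48.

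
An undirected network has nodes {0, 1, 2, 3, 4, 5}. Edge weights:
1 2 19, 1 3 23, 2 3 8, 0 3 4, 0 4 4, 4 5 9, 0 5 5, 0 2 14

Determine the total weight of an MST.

40

Kruskal's algorithm — process edges by increasing weight (ties by edge label):
0 3 (4): add — endpoints in different components.
0 4 (4): add — endpoints in different components.
0 5 (5): add — endpoints in different components.
2 3 (8): add — endpoints in different components.
4 5 (9): skip — 4 and 5 already connected.
0 2 (14): skip — 0 and 2 already connected.
1 2 (19): add — endpoints in different components.
MST edges: 0 3, 0 4, 0 5, 2 3, 1 2; total weight 4+4+5+8+19 = 40.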